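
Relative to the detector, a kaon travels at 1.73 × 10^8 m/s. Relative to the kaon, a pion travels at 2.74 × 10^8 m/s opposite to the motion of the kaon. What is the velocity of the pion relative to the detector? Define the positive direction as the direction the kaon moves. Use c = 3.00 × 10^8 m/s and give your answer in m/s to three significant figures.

In units of c (dividing by 3.00 × 10^8 m/s): v = 0.577, u' = -0.913.
u = (u' + v)/(1 + u'v/c²):
u = (-0.913 + 0.577) / (1 + (-0.913)·0.577) = -0.3367/0.4733 = -0.7113
Converting back: u = -0.7113 × 3.00 × 10^8 m/s.

-2.13 × 10^8 m/s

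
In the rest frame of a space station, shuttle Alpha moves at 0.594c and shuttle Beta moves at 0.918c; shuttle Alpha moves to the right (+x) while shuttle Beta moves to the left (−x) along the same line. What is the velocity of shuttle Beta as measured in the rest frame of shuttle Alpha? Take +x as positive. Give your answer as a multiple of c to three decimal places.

β_A = 0.594, β_B = -0.918.
Transform to A's frame with the inverse velocity-addition law: u' = (u − v)/(1 − uv/c²), taking u = β_B and v = β_A.
u' = (-0.918 − 0.594) / (1 − (0.594)(-0.918)) = -1.5120/1.5453 = -0.9785.

-0.978c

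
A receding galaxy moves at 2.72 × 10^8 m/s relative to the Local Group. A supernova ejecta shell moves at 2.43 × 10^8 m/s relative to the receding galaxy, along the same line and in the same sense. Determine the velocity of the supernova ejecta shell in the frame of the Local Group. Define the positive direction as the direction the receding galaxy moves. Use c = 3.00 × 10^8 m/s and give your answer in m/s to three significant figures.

2.97 × 10^8 m/s

In units of c (dividing by 3.00 × 10^8 m/s): v = 0.907, u' = 0.810.
u = (u' + v)/(1 + u'v/c²):
u = (0.810 + 0.907) / (1 + 0.810·0.907) = 1.7167/1.7344 = 0.9898
(Galilean addition would give +1.717c, exceeding c.)
Converting back: u = 0.9898 × 3.00 × 10^8 m/s.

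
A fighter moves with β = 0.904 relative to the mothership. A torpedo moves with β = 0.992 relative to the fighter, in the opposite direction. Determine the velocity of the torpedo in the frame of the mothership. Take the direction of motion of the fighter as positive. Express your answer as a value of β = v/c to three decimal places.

β = -0.852

With v = 0.904 and u' = -0.992 (in units of c),
u = (u' + v)/(1 + u'v/c²):
u = (-0.992 + 0.904) / (1 + (-0.992)·0.904) = -0.0880/0.1032 = -0.8524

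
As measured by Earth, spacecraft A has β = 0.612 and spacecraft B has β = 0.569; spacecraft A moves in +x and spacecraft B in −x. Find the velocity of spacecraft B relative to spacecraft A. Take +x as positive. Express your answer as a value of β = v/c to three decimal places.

β_A = 0.612, β_B = -0.569.
Transform to A's frame with the inverse velocity-addition law: u' = (u − v)/(1 − uv/c²), taking u = β_B and v = β_A.
u' = (-0.569 − 0.612) / (1 − (0.612)(-0.569)) = -1.1810/1.3482 = -0.8760.

β = -0.876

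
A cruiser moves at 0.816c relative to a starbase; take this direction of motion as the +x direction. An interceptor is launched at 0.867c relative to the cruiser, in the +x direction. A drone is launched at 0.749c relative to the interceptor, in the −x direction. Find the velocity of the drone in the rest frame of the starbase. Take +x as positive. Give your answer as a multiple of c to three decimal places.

Apply u = (u' + v)/(1 + u'v/c²) successively, working outward toward the starbase.
Start: velocity of the cruiser relative to the starbase = 0.8160c.
Compose with the interceptor (u' = 0.867 in the cruiser frame): u_1 = (0.867 + 0.816) / (1 + 0.867·0.816) = 1.6830/1.7075 = 0.9857.
Compose with the drone (u' = -0.749 in the interceptor frame): u_2 = (-0.749 + 0.986) / (1 + (-0.749)·0.986) = 0.2367/0.2617 = 0.9042.

+0.904c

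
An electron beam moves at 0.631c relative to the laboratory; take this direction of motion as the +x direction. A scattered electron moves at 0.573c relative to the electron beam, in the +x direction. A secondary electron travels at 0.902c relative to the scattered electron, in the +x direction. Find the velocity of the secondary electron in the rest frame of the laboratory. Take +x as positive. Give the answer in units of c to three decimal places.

Apply u = (u' + v)/(1 + u'v/c²) successively, working outward toward the laboratory.
Start: velocity of the electron beam relative to the laboratory = 0.6310c.
Compose with the scattered electron (u' = 0.573 in the electron beam frame): u_1 = (0.573 + 0.631) / (1 + 0.573·0.631) = 1.2040/1.3616 = 0.8843.
Compose with the secondary electron (u' = 0.902 in the scattered electron frame): u_2 = (0.902 + 0.884) / (1 + 0.902·0.884) = 1.7863/1.7976 = 0.9937.

0.994c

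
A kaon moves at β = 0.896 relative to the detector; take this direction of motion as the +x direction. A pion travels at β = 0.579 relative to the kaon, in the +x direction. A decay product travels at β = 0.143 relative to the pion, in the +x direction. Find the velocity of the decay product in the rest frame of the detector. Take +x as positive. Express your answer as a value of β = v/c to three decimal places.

Apply u = (u' + v)/(1 + u'v/c²) successively, working outward toward the detector.
Start: velocity of the kaon relative to the detector = 0.8960c.
Compose with the pion (u' = 0.579 in the kaon frame): u_1 = (0.579 + 0.896) / (1 + 0.579·0.896) = 1.4750/1.5188 = 0.9712.
Compose with the decay product (u' = 0.143 in the pion frame): u_2 = (0.143 + 0.971) / (1 + 0.143·0.971) = 1.1142/1.1389 = 0.9783.

β = 0.978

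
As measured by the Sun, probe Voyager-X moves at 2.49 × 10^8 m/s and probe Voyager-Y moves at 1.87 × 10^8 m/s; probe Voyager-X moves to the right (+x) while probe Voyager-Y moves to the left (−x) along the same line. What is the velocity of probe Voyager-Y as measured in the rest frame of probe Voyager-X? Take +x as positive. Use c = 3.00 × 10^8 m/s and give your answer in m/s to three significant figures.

β_A = 0.830, β_B = -0.623 (dividing each by c = 3.00 × 10^8 m/s).
Transform to A's frame with the inverse velocity-addition law: u' = (u − v)/(1 − uv/c²), taking u = β_B and v = β_A.
u' = (-0.623 − 0.830) / (1 − (0.830)(-0.623)) = -1.4533/1.5174 = -0.9578.
u' = -0.9578 × 3.00 × 10^8 m/s.

-2.87 × 10^8 m/s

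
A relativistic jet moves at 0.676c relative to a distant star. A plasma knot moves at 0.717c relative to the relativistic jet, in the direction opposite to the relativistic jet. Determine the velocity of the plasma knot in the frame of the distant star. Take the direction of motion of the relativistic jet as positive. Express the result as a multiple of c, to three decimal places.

-0.080c

With v = 0.676 and u' = -0.717 (in units of c),
u = (u' + v)/(1 + u'v/c²):
u = (-0.717 + 0.676) / (1 + (-0.717)·0.676) = -0.0410/0.5153 = -0.0796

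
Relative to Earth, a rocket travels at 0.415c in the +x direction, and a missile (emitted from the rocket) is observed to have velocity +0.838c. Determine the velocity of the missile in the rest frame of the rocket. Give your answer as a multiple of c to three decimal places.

Invert the composition law: u' = (u − v)/(1 − uv/c²).
u' = (0.838 − 0.415) / (1 − (0.838)(0.415)) = 0.4230/0.6522 = 0.6485.

+0.649c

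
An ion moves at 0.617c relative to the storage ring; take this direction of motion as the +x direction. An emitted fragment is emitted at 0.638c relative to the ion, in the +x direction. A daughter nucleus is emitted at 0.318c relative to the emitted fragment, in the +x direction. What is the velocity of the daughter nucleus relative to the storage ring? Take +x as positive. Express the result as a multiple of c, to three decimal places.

Apply u = (u' + v)/(1 + u'v/c²) successively, working outward toward the storage ring.
Start: velocity of the ion relative to the storage ring = 0.6170c.
Compose with the emitted fragment (u' = 0.638 in the ion frame): u_1 = (0.638 + 0.617) / (1 + 0.638·0.617) = 1.2550/1.3936 = 0.9005.
Compose with the daughter nucleus (u' = 0.318 in the emitted fragment frame): u_2 = (0.318 + 0.901) / (1 + 0.318·0.901) = 1.2185/1.2864 = 0.9473.

0.947c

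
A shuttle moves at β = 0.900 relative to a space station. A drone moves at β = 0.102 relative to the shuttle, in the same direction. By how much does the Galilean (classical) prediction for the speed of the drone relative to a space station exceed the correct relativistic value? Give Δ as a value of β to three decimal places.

Galilean: u_cl = 0.102 + 0.900 = 1.0020.
Relativistic: u_rel = (0.102 + 0.900) / (1 + 0.102·0.900) = 1.0020/1.0918 = 0.9178.
Δ = 1.0020 − 0.9178 = 0.0842.
(The classical prediction exceeds c; the relativistic result does not.)

Δ = 0.084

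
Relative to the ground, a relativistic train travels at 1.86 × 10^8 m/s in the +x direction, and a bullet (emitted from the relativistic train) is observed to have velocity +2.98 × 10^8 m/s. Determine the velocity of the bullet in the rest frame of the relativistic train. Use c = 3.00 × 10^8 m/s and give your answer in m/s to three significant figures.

+2.92 × 10^8 m/s

v = 0.620c, u = 0.993c.
Invert the composition law: u' = (u − v)/(1 − uv/c²).
u' = (0.993 − 0.620) / (1 − (0.993)(0.620)) = 0.3733/0.3841 = 0.9719.
u' = 0.9719 × 3.00 × 10^8 m/s.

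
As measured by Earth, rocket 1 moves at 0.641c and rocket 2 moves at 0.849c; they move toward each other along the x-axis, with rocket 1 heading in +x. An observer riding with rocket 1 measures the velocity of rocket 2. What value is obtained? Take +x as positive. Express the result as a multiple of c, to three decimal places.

β_A = 0.641, β_B = -0.849.
Transform to A's frame with the inverse velocity-addition law: u' = (u − v)/(1 − uv/c²), taking u = β_B and v = β_A.
u' = (-0.849 − 0.641) / (1 − (0.641)(-0.849)) = -1.4900/1.5442 = -0.9649.

-0.965c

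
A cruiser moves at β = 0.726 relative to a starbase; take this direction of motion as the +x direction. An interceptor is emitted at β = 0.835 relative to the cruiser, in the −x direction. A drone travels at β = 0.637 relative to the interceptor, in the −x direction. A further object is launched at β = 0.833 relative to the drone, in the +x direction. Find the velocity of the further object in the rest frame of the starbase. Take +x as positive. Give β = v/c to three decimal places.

β = +0.159

Apply u = (u' + v)/(1 + u'v/c²) successively, working outward toward the starbase.
Start: velocity of the cruiser relative to the starbase = 0.7260c.
Compose with the interceptor (u' = -0.835 in the cruiser frame): u_1 = (-0.835 + 0.726) / (1 + (-0.835)·0.726) = -0.1090/0.3938 = -0.2768.
Compose with the drone (u' = -0.637 in the interceptor frame): u_2 = (-0.637 + (-0.277)) / (1 + (-0.637)·(-0.277)) = -0.9138/1.1763 = -0.7768.
Compose with the further object (u' = 0.833 in the drone frame): u_3 = (0.833 + (-0.777)) / (1 + 0.833·(-0.777)) = 0.0562/0.3529 = 0.1592.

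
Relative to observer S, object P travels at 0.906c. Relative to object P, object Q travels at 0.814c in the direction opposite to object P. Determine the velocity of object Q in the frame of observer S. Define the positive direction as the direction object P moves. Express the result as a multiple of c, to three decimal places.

With v = 0.906 and u' = -0.814 (in units of c),
u = (u' + v)/(1 + u'v/c²):
u = (-0.814 + 0.906) / (1 + (-0.814)·0.906) = 0.0920/0.2625 = 0.3505
(Galilean addition would give +0.092c.)

+0.350c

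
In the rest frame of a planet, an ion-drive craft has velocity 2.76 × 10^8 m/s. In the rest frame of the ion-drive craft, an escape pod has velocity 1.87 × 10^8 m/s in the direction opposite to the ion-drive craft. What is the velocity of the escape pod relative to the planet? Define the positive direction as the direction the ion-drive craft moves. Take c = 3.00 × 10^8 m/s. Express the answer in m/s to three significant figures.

+2.09 × 10^8 m/s

In units of c (dividing by 3.00 × 10^8 m/s): v = 0.920, u' = -0.623.
u = (u' + v)/(1 + u'v/c²):
u = (-0.623 + 0.920) / (1 + (-0.623)·0.920) = 0.2967/0.4265 = 0.6955
(Galilean addition would give +0.297c.)
Converting back: u = 0.6955 × 3.00 × 10^8 m/s.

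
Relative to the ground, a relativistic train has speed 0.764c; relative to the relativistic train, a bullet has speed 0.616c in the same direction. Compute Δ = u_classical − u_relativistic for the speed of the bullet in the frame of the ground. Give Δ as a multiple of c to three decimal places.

Galilean: u_cl = 0.616 + 0.764 = 1.3800.
Relativistic: u_rel = (0.616 + 0.764) / (1 + 0.616·0.764) = 1.3800/1.4706 = 0.9384.
Δ = 1.3800 − 0.9384 = 0.4416.
(The classical prediction exceeds c; the relativistic result does not.)

Δ = 0.442c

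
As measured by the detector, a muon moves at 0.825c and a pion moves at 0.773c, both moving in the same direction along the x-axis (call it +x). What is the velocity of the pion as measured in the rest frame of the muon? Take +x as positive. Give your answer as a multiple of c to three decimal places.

-0.144c

β_A = 0.825, β_B = 0.773.
Transform to A's frame with the inverse velocity-addition law: u' = (u − v)/(1 − uv/c²), taking u = β_B and v = β_A.
u' = (0.773 − 0.825) / (1 − (0.825)(0.773)) = -0.0520/0.3623 = -0.1435.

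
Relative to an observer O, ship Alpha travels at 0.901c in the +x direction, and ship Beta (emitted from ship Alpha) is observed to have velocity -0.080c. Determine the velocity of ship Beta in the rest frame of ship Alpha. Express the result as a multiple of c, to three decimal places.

-0.915c

Invert the composition law: u' = (u − v)/(1 − uv/c²).
u' = (-0.080 − 0.901) / (1 − (-0.080)(0.901)) = -0.9810/1.0721 = -0.9150.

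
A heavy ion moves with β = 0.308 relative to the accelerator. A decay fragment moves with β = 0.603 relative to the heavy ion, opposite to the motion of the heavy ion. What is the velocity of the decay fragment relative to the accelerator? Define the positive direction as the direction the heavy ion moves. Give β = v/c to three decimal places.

With v = 0.308 and u' = -0.603 (in units of c),
u = (u' + v)/(1 + u'v/c²):
u = (-0.603 + 0.308) / (1 + (-0.603)·0.308) = -0.2950/0.8143 = -0.3623
(Galilean addition would give -0.295c.)

β = -0.362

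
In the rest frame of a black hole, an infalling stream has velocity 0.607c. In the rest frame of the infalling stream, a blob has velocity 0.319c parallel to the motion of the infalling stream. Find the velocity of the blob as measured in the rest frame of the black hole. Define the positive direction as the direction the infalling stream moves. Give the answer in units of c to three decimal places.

0.776c

With v = 0.607 and u' = 0.319 (in units of c),
u = (u' + v)/(1 + u'v/c²):
u = (0.319 + 0.607) / (1 + 0.319·0.607) = 0.9260/1.1936 = 0.7758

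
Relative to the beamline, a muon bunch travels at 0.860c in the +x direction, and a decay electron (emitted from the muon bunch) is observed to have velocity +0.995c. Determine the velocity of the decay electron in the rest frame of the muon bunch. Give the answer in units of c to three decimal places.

+0.936c

Invert the composition law: u' = (u − v)/(1 − uv/c²).
u' = (0.995 − 0.860) / (1 − (0.995)(0.860)) = 0.1350/0.1443 = 0.9356.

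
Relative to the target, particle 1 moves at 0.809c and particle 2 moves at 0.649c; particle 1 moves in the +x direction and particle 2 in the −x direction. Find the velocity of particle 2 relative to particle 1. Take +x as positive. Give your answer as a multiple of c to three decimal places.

-0.956c

β_A = 0.809, β_B = -0.649.
Transform to A's frame with the inverse velocity-addition law: u' = (u − v)/(1 − uv/c²), taking u = β_B and v = β_A.
u' = (-0.649 − 0.809) / (1 − (0.809)(-0.649)) = -1.4580/1.5250 = -0.9560.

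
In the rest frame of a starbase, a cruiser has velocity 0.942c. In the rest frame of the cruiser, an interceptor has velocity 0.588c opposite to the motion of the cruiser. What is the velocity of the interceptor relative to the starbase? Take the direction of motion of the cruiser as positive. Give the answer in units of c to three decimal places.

+0.794c

With v = 0.942 and u' = -0.588 (in units of c),
u = (u' + v)/(1 + u'v/c²):
u = (-0.588 + 0.942) / (1 + (-0.588)·0.942) = 0.3540/0.4461 = 0.7935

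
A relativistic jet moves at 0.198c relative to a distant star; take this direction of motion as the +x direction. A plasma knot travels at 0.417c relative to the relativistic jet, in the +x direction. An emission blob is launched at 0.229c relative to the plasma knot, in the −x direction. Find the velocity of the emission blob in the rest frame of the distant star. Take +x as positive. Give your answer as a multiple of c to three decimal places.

+0.390c

Apply u = (u' + v)/(1 + u'v/c²) successively, working outward toward the distant star.
Start: velocity of the relativistic jet relative to the distant star = 0.1980c.
Compose with the plasma knot (u' = 0.417 in the relativistic jet frame): u_1 = (0.417 + 0.198) / (1 + 0.417·0.198) = 0.6150/1.0826 = 0.5681.
Compose with the emission blob (u' = -0.229 in the plasma knot frame): u_2 = (-0.229 + 0.568) / (1 + (-0.229)·0.568) = 0.3391/0.8699 = 0.3898.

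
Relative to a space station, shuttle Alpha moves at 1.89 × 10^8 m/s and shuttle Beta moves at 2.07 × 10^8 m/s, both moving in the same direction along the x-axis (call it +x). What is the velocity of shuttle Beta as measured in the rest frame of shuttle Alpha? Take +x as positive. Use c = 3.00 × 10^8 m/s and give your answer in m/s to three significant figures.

β_A = 0.630, β_B = 0.690 (dividing each by c = 3.00 × 10^8 m/s).
Transform to A's frame with the inverse velocity-addition law: u' = (u − v)/(1 − uv/c²), taking u = β_B and v = β_A.
u' = (0.690 − 0.630) / (1 − (0.630)(0.690)) = 0.0600/0.5653 = 0.1061.
u' = 0.1061 × 3.00 × 10^8 m/s.

+3.18 × 10^7 m/s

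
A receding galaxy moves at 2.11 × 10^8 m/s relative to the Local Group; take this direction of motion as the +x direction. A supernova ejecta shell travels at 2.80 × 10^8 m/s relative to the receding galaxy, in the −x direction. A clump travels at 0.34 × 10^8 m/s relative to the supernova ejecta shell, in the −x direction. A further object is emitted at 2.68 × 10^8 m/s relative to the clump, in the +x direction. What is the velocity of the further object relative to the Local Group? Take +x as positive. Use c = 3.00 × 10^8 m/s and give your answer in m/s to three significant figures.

Apply u = (u' + v)/(1 + u'v/c²) successively, working outward toward the Local Group.
(Dividing each given speed by c = 3.00 × 10^8 m/s to work in units of c.)
Start: velocity of the receding galaxy relative to the Local Group = 0.7033c.
Compose with the supernova ejecta shell (u' = -0.933 in the receding galaxy frame): u_1 = (-0.933 + 0.703) / (1 + (-0.933)·0.703) = -0.2300/0.3436 = -0.6695.
Compose with the clump (u' = -0.113 in the supernova ejecta shell frame): u_2 = (-0.113 + (-0.669)) / (1 + (-0.113)·(-0.669)) = -0.7828/1.0759 = -0.7276.
Compose with the further object (u' = 0.893 in the clump frame): u_3 = (0.893 + (-0.728)) / (1 + 0.893·(-0.728)) = 0.1657/0.3500 = 0.4735.
So u = 0.4735 × 3.00 × 10^8 m/s.

+1.42 × 10^8 m/s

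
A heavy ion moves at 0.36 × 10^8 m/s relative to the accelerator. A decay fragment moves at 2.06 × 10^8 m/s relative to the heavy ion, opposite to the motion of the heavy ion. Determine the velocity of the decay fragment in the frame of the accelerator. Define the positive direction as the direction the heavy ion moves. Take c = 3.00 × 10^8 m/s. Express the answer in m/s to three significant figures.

-1.85 × 10^8 m/s

In units of c (dividing by 3.00 × 10^8 m/s): v = 0.120, u' = -0.687.
u = (u' + v)/(1 + u'v/c²):
u = (-0.687 + 0.120) / (1 + (-0.687)·0.120) = -0.5667/0.9176 = -0.6176
(Galilean addition would give -0.567c.)
Converting back: u = -0.6176 × 3.00 × 10^8 m/s.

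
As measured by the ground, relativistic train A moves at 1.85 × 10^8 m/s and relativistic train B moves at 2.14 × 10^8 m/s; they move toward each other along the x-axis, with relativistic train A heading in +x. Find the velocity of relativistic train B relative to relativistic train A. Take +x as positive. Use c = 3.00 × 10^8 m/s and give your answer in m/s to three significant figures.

β_A = 0.617, β_B = -0.713 (dividing each by c = 3.00 × 10^8 m/s).
Transform to A's frame with the inverse velocity-addition law: u' = (u − v)/(1 − uv/c²), taking u = β_B and v = β_A.
u' = (-0.713 − 0.617) / (1 − (0.617)(-0.713)) = -1.3300/1.4399 = -0.9237.
u' = -0.9237 × 3.00 × 10^8 m/s.

-2.77 × 10^8 m/s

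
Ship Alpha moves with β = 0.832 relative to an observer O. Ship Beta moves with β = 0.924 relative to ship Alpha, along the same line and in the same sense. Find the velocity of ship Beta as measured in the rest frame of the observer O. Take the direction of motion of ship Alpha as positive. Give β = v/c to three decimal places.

With v = 0.832 and u' = 0.924 (in units of c),
u = (u' + v)/(1 + u'v/c²):
u = (0.924 + 0.832) / (1 + 0.924·0.832) = 1.7560/1.7688 = 0.9928

β = 0.993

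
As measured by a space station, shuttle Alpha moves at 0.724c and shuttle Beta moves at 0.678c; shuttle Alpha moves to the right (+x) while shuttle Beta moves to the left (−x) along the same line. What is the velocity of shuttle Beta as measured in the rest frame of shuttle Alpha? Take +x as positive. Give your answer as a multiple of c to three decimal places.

-0.940c

β_A = 0.724, β_B = -0.678.
Transform to A's frame with the inverse velocity-addition law: u' = (u − v)/(1 − uv/c²), taking u = β_B and v = β_A.
u' = (-0.678 − 0.724) / (1 − (0.724)(-0.678)) = -1.4020/1.4909 = -0.9404.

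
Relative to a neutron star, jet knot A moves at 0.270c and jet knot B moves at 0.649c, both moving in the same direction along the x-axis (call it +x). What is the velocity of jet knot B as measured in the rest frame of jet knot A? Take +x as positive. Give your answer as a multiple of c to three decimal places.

+0.460c

β_A = 0.270, β_B = 0.649.
Transform to A's frame with the inverse velocity-addition law: u' = (u − v)/(1 − uv/c²), taking u = β_B and v = β_A.
u' = (0.649 − 0.270) / (1 − (0.270)(0.649)) = 0.3790/0.8248 = 0.4595.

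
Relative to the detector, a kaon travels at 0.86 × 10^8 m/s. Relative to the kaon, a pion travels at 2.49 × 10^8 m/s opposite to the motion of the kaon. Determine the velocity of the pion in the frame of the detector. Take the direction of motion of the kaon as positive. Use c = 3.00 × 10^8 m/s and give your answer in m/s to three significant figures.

-2.14 × 10^8 m/s

In units of c (dividing by 3.00 × 10^8 m/s): v = 0.287, u' = -0.830.
u = (u' + v)/(1 + u'v/c²):
u = (-0.830 + 0.287) / (1 + (-0.830)·0.287) = -0.5433/0.7621 = -0.7130
Converting back: u = -0.7130 × 3.00 × 10^8 m/s.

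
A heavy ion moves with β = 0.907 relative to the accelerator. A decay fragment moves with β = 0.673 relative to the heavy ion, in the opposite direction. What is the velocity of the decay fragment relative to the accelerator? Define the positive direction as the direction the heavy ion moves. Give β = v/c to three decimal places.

With v = 0.907 and u' = -0.673 (in units of c),
u = (u' + v)/(1 + u'v/c²):
u = (-0.673 + 0.907) / (1 + (-0.673)·0.907) = 0.2340/0.3896 = 0.6006

β = +0.601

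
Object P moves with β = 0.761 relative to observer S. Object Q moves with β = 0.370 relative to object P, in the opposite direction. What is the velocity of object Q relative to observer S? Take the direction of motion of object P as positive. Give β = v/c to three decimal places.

β = +0.544

With v = 0.761 and u' = -0.370 (in units of c),
u = (u' + v)/(1 + u'v/c²):
u = (-0.370 + 0.761) / (1 + (-0.370)·0.761) = 0.3910/0.7184 = 0.5442
(Galilean addition would give +0.391c.)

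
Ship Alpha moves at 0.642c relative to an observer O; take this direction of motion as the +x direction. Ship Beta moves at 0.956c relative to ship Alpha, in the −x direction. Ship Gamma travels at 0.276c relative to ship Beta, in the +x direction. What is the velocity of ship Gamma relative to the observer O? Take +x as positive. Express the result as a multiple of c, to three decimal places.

-0.692c

Apply u = (u' + v)/(1 + u'v/c²) successively, working outward toward the observer O.
Start: velocity of ship Alpha relative to the observer O = 0.6420c.
Compose with ship Beta (u' = -0.956 in ship Alpha frame): u_1 = (-0.956 + 0.642) / (1 + (-0.956)·0.642) = -0.3140/0.3862 = -0.8129.
Compose with ship Gamma (u' = 0.276 in ship Beta frame): u_2 = (0.276 + (-0.813)) / (1 + 0.276·(-0.813)) = -0.5369/0.7756 = -0.6923.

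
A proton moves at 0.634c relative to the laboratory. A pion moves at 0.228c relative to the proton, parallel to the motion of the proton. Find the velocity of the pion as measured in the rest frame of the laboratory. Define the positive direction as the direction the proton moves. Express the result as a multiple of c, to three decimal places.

With v = 0.634 and u' = 0.228 (in units of c),
u = (u' + v)/(1 + u'v/c²):
u = (0.228 + 0.634) / (1 + 0.228·0.634) = 0.8620/1.1446 = 0.7531

0.753c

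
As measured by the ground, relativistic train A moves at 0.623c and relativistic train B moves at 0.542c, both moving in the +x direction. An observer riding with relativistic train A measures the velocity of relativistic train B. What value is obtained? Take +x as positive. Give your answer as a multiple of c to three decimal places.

β_A = 0.623, β_B = 0.542.
Transform to A's frame with the inverse velocity-addition law: u' = (u − v)/(1 − uv/c²), taking u = β_B and v = β_A.
u' = (0.542 − 0.623) / (1 − (0.623)(0.542)) = -0.0810/0.6623 = -0.1223.

-0.122c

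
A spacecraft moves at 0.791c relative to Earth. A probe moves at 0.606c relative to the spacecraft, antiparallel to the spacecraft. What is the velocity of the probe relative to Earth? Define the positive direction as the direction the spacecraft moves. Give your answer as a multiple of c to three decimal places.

With v = 0.791 and u' = -0.606 (in units of c),
u = (u' + v)/(1 + u'v/c²):
u = (-0.606 + 0.791) / (1 + (-0.606)·0.791) = 0.1850/0.5207 = 0.3553

+0.355c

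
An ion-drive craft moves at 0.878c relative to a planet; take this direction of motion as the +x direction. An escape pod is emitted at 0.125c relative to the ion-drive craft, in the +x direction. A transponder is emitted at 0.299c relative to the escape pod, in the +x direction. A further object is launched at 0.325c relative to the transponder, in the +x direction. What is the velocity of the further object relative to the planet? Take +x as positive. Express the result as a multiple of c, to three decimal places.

Apply u = (u' + v)/(1 + u'v/c²) successively, working outward toward the planet.
Start: velocity of the ion-drive craft relative to the planet = 0.8780c.
Compose with the escape pod (u' = 0.125 in the ion-drive craft frame): u_1 = (0.125 + 0.878) / (1 + 0.125·0.878) = 1.0030/1.1098 = 0.9038.
Compose with the transponder (u' = 0.299 in the escape pod frame): u_2 = (0.299 + 0.904) / (1 + 0.299·0.904) = 1.2028/1.2702 = 0.9469.
Compose with the further object (u' = 0.325 in the transponder frame): u_3 = (0.325 + 0.947) / (1 + 0.325·0.947) = 1.2719/1.3077 = 0.9726.

0.973c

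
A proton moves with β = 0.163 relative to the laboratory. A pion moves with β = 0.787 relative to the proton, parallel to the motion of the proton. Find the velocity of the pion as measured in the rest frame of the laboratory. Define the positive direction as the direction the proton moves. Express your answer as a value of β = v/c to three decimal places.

With v = 0.163 and u' = 0.787 (in units of c),
u = (u' + v)/(1 + u'v/c²):
u = (0.787 + 0.163) / (1 + 0.787·0.163) = 0.9500/1.1283 = 0.8420
(Galilean addition would give +0.950c.)

β = 0.842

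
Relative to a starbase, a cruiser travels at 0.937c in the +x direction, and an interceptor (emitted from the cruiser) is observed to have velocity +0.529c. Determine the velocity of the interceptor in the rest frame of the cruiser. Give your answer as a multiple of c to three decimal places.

Invert the composition law: u' = (u − v)/(1 − uv/c²).
u' = (0.529 − 0.937) / (1 − (0.529)(0.937)) = -0.4080/0.5043 = -0.8090.

-0.809c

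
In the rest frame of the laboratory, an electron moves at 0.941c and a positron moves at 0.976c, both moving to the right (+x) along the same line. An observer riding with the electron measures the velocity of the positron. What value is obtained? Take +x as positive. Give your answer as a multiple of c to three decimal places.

+0.429c

β_A = 0.941, β_B = 0.976.
Transform to A's frame with the inverse velocity-addition law: u' = (u − v)/(1 − uv/c²), taking u = β_B and v = β_A.
u' = (0.976 − 0.941) / (1 − (0.941)(0.976)) = 0.0350/0.0816 = 0.4290.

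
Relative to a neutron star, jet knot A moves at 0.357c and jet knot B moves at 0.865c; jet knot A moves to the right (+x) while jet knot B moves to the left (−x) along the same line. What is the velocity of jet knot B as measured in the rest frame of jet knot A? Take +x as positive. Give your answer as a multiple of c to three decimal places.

-0.934c

β_A = 0.357, β_B = -0.865.
Transform to A's frame with the inverse velocity-addition law: u' = (u − v)/(1 − uv/c²), taking u = β_B and v = β_A.
u' = (-0.865 − 0.357) / (1 − (0.357)(-0.865)) = -1.2220/1.3088 = -0.9337.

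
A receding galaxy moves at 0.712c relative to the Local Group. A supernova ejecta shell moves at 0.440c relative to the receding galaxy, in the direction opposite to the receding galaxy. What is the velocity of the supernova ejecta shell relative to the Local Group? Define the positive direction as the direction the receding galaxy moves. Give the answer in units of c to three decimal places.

With v = 0.712 and u' = -0.440 (in units of c),
u = (u' + v)/(1 + u'v/c²):
u = (-0.440 + 0.712) / (1 + (-0.440)·0.712) = 0.2720/0.6867 = 0.3961

+0.396c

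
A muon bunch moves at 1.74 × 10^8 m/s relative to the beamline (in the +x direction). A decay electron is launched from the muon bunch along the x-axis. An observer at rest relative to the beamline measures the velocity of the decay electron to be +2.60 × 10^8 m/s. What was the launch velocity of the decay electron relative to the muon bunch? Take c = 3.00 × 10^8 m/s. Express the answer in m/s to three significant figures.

+1.73 × 10^8 m/s

v = 0.580c, u = 0.867c.
Invert the composition law: u' = (u − v)/(1 − uv/c²).
u' = (0.867 − 0.580) / (1 − (0.867)(0.580)) = 0.2867/0.4973 = 0.5764.
u' = 0.5764 × 3.00 × 10^8 m/s.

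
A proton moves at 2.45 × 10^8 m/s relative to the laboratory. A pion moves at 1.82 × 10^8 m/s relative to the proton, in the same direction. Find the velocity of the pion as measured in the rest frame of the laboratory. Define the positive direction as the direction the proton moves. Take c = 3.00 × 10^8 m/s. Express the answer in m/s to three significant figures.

2.86 × 10^8 m/s

In units of c (dividing by 3.00 × 10^8 m/s): v = 0.817, u' = 0.607.
u = (u' + v)/(1 + u'v/c²):
u = (0.607 + 0.817) / (1 + 0.607·0.817) = 1.4233/1.4954 = 0.9518
Converting back: u = 0.9518 × 3.00 × 10^8 m/s.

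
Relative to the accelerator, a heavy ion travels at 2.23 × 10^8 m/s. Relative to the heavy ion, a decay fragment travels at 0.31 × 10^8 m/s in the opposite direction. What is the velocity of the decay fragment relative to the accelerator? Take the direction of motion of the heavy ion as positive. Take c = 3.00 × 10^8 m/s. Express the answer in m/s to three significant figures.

+2.08 × 10^8 m/s

In units of c (dividing by 3.00 × 10^8 m/s): v = 0.743, u' = -0.103.
u = (u' + v)/(1 + u'v/c²):
u = (-0.103 + 0.743) / (1 + (-0.103)·0.743) = 0.6400/0.9232 = 0.6932
Converting back: u = 0.6932 × 3.00 × 10^8 m/s.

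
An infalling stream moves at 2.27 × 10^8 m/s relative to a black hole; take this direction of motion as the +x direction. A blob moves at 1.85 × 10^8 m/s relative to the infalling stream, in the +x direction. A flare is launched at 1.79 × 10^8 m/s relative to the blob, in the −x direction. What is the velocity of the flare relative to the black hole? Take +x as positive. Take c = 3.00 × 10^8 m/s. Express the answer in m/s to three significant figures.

+2.31 × 10^8 m/s

Apply u = (u' + v)/(1 + u'v/c²) successively, working outward toward the black hole.
(Dividing each given speed by c = 3.00 × 10^8 m/s to work in units of c.)
Start: velocity of the infalling stream relative to the black hole = 0.7567c.
Compose with the blob (u' = 0.617 in the infalling stream frame): u_1 = (0.617 + 0.757) / (1 + 0.617·0.757) = 1.3733/1.4666 = 0.9364.
Compose with the flare (u' = -0.597 in the blob frame): u_2 = (-0.597 + 0.936) / (1 + (-0.597)·0.936) = 0.3397/0.4413 = 0.7699.
So u = 0.7699 × 3.00 × 10^8 m/s.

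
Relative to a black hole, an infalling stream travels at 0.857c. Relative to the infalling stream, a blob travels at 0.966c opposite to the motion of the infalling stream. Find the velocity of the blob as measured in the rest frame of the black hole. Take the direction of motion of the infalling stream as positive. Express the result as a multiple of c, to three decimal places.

-0.633c

With v = 0.857 and u' = -0.966 (in units of c),
u = (u' + v)/(1 + u'v/c²):
u = (-0.966 + 0.857) / (1 + (-0.966)·0.857) = -0.1090/0.1721 = -0.6332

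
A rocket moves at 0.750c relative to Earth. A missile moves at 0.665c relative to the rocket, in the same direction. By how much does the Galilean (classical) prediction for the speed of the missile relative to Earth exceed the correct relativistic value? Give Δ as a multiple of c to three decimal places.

Galilean: u_cl = 0.665 + 0.750 = 1.4150.
Relativistic: u_rel = (0.665 + 0.750) / (1 + 0.665·0.750) = 1.4150/1.4988 = 0.9441.
Δ = 1.4150 − 0.9441 = 0.4709.
(The classical prediction exceeds c; the relativistic result does not.)

Δ = 0.471c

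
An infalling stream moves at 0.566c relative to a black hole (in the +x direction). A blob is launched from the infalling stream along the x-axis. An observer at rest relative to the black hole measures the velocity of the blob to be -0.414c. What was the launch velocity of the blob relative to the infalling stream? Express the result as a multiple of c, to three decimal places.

Invert the composition law: u' = (u − v)/(1 − uv/c²).
u' = (-0.414 − 0.566) / (1 − (-0.414)(0.566)) = -0.9800/1.2343 = -0.7940.

-0.794c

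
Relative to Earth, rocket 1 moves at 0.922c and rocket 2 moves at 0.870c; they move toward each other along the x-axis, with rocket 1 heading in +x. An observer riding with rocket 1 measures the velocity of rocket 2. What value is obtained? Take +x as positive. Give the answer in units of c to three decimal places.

-0.994c

β_A = 0.922, β_B = -0.870.
Transform to A's frame with the inverse velocity-addition law: u' = (u − v)/(1 − uv/c²), taking u = β_B and v = β_A.
u' = (-0.870 − 0.922) / (1 − (0.922)(-0.870)) = -1.7920/1.8021 = -0.9944.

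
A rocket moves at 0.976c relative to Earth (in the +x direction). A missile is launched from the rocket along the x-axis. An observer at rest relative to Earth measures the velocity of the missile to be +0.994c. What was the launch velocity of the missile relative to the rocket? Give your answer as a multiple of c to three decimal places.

+0.603c

Invert the composition law: u' = (u − v)/(1 − uv/c²).
u' = (0.994 − 0.976) / (1 − (0.994)(0.976)) = 0.0180/0.0299 = 0.6029.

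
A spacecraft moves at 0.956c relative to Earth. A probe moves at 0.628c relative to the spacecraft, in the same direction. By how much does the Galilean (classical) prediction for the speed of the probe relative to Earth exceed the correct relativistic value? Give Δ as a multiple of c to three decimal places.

Galilean: u_cl = 0.628 + 0.956 = 1.5840.
Relativistic: u_rel = (0.628 + 0.956) / (1 + 0.628·0.956) = 1.5840/1.6004 = 0.9898.
Δ = 1.5840 − 0.9898 = 0.5942.
(The classical prediction exceeds c; the relativistic result does not.)

Δ = 0.594c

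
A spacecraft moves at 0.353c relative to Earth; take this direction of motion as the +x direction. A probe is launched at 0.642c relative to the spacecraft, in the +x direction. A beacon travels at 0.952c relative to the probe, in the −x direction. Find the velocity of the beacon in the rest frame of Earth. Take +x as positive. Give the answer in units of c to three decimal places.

Apply u = (u' + v)/(1 + u'v/c²) successively, working outward toward Earth.
Start: velocity of the spacecraft relative to Earth = 0.3530c.
Compose with the probe (u' = 0.642 in the spacecraft frame): u_1 = (0.642 + 0.353) / (1 + 0.642·0.353) = 0.9950/1.2266 = 0.8112.
Compose with the beacon (u' = -0.952 in the probe frame): u_2 = (-0.952 + 0.811) / (1 + (-0.952)·0.811) = -0.1408/0.2278 = -0.6183.

-0.618c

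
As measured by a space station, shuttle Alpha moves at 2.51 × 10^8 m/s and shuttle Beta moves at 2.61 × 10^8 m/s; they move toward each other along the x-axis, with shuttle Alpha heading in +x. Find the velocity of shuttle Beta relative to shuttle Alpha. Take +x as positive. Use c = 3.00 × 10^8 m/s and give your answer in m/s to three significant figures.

-2.96 × 10^8 m/s

β_A = 0.837, β_B = -0.870 (dividing each by c = 3.00 × 10^8 m/s).
Transform to A's frame with the inverse velocity-addition law: u' = (u − v)/(1 − uv/c²), taking u = β_B and v = β_A.
u' = (-0.870 − 0.837) / (1 − (0.837)(-0.870)) = -1.7067/1.7279 = -0.9877.
u' = -0.9877 × 3.00 × 10^8 m/s.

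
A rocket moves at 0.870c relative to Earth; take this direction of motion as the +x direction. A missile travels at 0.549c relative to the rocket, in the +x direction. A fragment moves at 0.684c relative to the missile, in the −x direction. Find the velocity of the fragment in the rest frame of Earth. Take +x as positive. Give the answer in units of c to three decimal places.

Apply u = (u' + v)/(1 + u'v/c²) successively, working outward toward Earth.
Start: velocity of the rocket relative to Earth = 0.8700c.
Compose with the missile (u' = 0.549 in the rocket frame): u_1 = (0.549 + 0.870) / (1 + 0.549·0.870) = 1.4190/1.4776 = 0.9603.
Compose with the fragment (u' = -0.684 in the missile frame): u_2 = (-0.684 + 0.960) / (1 + (-0.684)·0.960) = 0.2763/0.3431 = 0.8053.

+0.805c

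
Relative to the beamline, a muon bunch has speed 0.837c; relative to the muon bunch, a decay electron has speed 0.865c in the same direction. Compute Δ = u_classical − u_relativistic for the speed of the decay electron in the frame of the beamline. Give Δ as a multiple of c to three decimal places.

Galilean: u_cl = 0.865 + 0.837 = 1.7020.
Relativistic: u_rel = (0.865 + 0.837) / (1 + 0.865·0.837) = 1.7020/1.7240 = 0.9872.
Δ = 1.7020 − 0.9872 = 0.7148.
(The classical prediction exceeds c; the relativistic result does not.)

Δ = 0.715c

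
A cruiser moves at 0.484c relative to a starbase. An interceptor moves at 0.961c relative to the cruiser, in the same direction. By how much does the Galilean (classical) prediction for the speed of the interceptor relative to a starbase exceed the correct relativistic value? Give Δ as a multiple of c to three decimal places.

Δ = 0.459c

Galilean: u_cl = 0.961 + 0.484 = 1.4450.
Relativistic: u_rel = (0.961 + 0.484) / (1 + 0.961·0.484) = 1.4450/1.4651 = 0.9863.
Δ = 1.4450 − 0.9863 = 0.4587.
(The classical prediction exceeds c; the relativistic result does not.)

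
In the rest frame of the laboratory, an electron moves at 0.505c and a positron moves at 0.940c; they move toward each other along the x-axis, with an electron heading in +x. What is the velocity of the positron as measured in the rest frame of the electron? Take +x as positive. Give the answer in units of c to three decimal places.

β_A = 0.505, β_B = -0.940.
Transform to A's frame with the inverse velocity-addition law: u' = (u − v)/(1 − uv/c²), taking u = β_B and v = β_A.
u' = (-0.940 − 0.505) / (1 − (0.505)(-0.940)) = -1.4450/1.4747 = -0.9799.

-0.980c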